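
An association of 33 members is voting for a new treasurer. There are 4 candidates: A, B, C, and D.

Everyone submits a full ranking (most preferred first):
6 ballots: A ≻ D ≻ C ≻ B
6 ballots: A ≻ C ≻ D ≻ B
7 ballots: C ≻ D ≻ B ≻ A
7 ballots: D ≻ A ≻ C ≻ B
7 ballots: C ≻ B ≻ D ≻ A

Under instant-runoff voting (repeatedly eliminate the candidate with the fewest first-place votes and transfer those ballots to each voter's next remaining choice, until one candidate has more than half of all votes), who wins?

A

Round 1: A 12, B 0, C 14, D 7. B eliminated.
Round 2: A 12, C 14, D 7. D eliminated.
Round 3: A 19, C 14. A has a majority (≥17).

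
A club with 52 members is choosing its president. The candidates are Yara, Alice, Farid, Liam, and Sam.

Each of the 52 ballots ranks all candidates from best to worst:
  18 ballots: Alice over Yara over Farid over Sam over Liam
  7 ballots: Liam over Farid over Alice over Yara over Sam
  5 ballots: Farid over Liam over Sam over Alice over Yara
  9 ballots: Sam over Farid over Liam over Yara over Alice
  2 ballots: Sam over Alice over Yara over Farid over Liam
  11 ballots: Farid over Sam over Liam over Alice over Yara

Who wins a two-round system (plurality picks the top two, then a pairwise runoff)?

Round 1 first-place votes: Yara 0, Alice 18, Farid 16, Liam 7, Sam 11. Alice and Farid advance.
Runoff: Alice is ranked above Farid on 20 ballots, Farid above Alice on 32.

Farid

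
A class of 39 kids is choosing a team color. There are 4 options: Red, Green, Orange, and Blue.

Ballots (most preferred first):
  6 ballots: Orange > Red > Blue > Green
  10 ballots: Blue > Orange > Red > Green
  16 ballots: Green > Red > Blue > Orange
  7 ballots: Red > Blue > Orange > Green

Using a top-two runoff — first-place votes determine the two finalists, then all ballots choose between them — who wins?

Blue

Round 1 first-place votes: Red 7, Green 16, Orange 6, Blue 10. Green and Blue advance.
Runoff: Green is ranked above Blue on 16 ballots, Blue above Green on 23.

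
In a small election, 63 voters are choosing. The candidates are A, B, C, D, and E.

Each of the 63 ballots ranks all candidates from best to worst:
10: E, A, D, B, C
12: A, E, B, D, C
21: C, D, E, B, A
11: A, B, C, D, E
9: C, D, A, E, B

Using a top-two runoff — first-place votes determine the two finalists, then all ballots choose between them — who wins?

A

Round 1 first-place votes: A 23, B 0, C 30, D 0, E 10. C and A advance.
Runoff: C is ranked above A on 30 ballots, A above C on 33.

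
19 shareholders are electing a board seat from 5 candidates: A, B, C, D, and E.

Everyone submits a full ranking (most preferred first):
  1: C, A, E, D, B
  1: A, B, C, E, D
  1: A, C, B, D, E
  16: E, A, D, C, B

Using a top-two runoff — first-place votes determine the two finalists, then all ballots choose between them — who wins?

Round 1 first-place votes: A 2, B 0, C 1, D 0, E 16. E and A advance.
Runoff: E is ranked above A on 16 ballots, A above E on 3.

E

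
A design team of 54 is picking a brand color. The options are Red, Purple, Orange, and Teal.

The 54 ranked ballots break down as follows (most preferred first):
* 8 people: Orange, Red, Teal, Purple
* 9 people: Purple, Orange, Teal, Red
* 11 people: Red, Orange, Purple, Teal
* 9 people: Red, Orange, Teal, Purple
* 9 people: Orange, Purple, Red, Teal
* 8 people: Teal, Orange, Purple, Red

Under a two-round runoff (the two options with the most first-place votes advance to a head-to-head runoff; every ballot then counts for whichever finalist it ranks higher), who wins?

Orange

Round 1 first-place votes: Red 20, Purple 9, Orange 17, Teal 8. Red and Orange advance.
Runoff: Red is ranked above Orange on 20 ballots, Orange above Red on 34.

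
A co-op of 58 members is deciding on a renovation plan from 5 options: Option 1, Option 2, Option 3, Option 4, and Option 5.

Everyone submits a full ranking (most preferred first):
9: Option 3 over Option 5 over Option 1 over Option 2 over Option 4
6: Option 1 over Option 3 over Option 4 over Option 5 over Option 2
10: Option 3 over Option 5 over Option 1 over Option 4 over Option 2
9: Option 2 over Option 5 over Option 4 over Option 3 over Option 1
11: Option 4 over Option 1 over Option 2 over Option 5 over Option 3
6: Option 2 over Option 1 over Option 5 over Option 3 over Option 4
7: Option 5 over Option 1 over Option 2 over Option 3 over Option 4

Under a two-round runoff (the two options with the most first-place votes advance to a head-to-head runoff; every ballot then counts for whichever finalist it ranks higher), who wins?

Option 2

Round 1 first-place votes: Option 1 6, Option 2 15, Option 3 19, Option 4 11, Option 5 7. Option 3 and Option 2 advance.
Runoff: Option 3 is ranked above Option 2 on 25 ballots, Option 2 above Option 3 on 33.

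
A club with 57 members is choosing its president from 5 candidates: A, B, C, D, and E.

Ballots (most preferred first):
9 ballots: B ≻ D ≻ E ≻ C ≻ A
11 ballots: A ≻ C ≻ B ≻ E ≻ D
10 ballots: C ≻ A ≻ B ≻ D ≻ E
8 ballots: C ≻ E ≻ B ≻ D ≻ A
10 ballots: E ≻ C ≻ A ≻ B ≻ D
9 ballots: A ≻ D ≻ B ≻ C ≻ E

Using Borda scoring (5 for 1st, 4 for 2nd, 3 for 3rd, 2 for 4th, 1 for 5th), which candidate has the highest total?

C

A: 9×1 + 11×5 + 10×4 + 8×1 + 10×3 + 9×5 = 187
B: 9×5 + 11×3 + 10×3 + 8×3 + 10×2 + 9×3 = 179
C: 9×2 + 11×4 + 10×5 + 8×5 + 10×4 + 9×2 = 210
D: 9×4 + 11×1 + 10×2 + 8×2 + 10×1 + 9×4 = 129
E: 9×3 + 11×2 + 10×1 + 8×4 + 10×5 + 9×1 = 150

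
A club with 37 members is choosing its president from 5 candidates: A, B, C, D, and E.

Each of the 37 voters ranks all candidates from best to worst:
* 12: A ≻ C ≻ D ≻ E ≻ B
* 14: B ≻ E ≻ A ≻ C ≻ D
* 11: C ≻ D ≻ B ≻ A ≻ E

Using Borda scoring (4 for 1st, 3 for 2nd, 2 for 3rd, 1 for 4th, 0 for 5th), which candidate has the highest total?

C

A: 12×4 + 14×2 + 11×1 = 87
B: 12×0 + 14×4 + 11×2 = 78
C: 12×3 + 14×1 + 11×4 = 94
D: 12×2 + 14×0 + 11×3 = 57
E: 12×1 + 14×3 + 11×0 = 54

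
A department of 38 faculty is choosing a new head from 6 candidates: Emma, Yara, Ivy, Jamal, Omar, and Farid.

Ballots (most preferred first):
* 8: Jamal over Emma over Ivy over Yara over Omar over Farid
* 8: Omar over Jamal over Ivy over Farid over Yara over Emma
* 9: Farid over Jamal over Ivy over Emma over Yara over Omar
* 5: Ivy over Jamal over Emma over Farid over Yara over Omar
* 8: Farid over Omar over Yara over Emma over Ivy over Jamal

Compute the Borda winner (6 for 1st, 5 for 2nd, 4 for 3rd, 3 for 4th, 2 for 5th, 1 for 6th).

Emma: 8×5 + 8×1 + 9×3 + 5×4 + 8×3 = 119
Yara: 8×3 + 8×2 + 9×2 + 5×2 + 8×4 = 100
Ivy: 8×4 + 8×4 + 9×4 + 5×6 + 8×2 = 146
Jamal: 8×6 + 8×5 + 9×5 + 5×5 + 8×1 = 166
Omar: 8×2 + 8×6 + 9×1 + 5×1 + 8×5 = 118
Farid: 8×1 + 8×3 + 9×6 + 5×3 + 8×6 = 149

Jamal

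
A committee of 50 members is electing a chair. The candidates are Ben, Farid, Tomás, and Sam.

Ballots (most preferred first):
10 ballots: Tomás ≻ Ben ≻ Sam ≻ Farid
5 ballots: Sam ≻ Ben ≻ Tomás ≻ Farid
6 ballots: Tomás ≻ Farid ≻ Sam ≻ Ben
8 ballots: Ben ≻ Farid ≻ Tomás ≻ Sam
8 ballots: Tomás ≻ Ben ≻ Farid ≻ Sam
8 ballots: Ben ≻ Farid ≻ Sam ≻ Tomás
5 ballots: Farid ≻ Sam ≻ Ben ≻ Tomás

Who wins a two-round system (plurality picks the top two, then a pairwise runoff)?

Round 1 first-place votes: Ben 16, Farid 5, Tomás 24, Sam 5. Tomás and Ben advance.
Runoff: Tomás is ranked above Ben on 24 ballots, Ben above Tomás on 26.

Ben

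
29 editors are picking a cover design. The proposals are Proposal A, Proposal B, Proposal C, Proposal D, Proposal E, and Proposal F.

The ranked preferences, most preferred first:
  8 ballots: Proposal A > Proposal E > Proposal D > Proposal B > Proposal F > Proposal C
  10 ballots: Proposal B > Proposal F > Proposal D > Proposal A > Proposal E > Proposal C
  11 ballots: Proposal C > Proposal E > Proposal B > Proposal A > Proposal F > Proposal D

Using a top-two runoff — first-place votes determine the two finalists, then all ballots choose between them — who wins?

Proposal B

Round 1 first-place votes: Proposal A 8, Proposal B 10, Proposal C 11, Proposal D 0, Proposal E 0, Proposal F 0. Proposal C and Proposal B advance.
Runoff: Proposal C is ranked above Proposal B on 11 ballots, Proposal B above Proposal C on 18.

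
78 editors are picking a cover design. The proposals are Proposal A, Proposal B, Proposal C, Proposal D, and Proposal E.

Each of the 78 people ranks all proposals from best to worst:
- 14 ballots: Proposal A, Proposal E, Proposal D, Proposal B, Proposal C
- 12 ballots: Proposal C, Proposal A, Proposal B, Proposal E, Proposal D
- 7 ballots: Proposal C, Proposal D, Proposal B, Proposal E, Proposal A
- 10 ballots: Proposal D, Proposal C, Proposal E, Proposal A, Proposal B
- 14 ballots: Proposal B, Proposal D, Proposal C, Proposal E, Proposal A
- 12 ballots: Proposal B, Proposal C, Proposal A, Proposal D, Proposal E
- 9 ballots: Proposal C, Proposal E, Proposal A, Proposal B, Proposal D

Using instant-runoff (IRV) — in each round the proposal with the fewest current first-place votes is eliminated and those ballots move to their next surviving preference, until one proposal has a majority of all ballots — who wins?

Round 1: Proposal A 14, Proposal B 26, Proposal C 28, Proposal D 10, Proposal E 0. Proposal E eliminated.
Round 2: Proposal A 14, Proposal B 26, Proposal C 28, Proposal D 10. Proposal D eliminated.
Round 3: Proposal A 14, Proposal B 26, Proposal C 38. Proposal A eliminated.
Round 4: Proposal B 40, Proposal C 38. Proposal B has a majority (≥40).

Proposal B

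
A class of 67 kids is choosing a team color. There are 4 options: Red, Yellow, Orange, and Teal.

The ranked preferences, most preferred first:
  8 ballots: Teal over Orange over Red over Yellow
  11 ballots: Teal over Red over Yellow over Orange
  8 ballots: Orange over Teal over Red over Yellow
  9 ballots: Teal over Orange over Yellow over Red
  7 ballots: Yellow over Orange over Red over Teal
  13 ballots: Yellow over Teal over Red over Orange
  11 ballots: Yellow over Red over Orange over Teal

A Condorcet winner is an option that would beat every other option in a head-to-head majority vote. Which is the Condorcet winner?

Teal vs Red: 49–18
Teal vs Yellow: 36–31
Teal vs Orange: 41–26
Teal beats every other option.

Teal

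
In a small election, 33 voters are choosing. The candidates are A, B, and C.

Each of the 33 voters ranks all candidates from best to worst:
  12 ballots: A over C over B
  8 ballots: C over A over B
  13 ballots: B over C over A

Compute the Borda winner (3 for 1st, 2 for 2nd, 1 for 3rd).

A: 12×3 + 8×2 + 13×1 = 65
B: 12×1 + 8×1 + 13×3 = 59
C: 12×2 + 8×3 + 13×2 = 74

C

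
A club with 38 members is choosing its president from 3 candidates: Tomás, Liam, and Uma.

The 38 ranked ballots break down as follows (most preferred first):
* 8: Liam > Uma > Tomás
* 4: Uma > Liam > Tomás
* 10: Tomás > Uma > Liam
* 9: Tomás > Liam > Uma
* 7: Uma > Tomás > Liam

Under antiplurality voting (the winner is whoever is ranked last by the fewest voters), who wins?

Uma

Last-place votes: Tomás 12, Liam 17, Uma 9.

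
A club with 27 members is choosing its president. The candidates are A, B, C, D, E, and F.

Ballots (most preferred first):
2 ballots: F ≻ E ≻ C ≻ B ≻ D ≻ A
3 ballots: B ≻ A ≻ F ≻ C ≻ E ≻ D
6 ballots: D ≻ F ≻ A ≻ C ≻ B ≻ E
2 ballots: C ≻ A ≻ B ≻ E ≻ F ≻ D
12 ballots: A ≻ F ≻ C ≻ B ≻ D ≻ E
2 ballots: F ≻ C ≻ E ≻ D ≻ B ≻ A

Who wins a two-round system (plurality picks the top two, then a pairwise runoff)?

Round 1 first-place votes: A 12, B 3, C 2, D 6, E 0, F 4. A and D advance.
Runoff: A is ranked above D on 17 ballots, D above A on 10.

A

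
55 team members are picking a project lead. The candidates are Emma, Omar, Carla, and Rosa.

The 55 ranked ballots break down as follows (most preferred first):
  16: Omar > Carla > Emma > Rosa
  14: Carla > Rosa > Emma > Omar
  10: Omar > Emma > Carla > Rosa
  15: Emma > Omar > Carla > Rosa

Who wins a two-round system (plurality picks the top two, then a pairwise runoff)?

Round 1 first-place votes: Emma 15, Omar 26, Carla 14, Rosa 0. Omar and Emma advance.
Runoff: Omar is ranked above Emma on 26 ballots, Emma above Omar on 29.

Emma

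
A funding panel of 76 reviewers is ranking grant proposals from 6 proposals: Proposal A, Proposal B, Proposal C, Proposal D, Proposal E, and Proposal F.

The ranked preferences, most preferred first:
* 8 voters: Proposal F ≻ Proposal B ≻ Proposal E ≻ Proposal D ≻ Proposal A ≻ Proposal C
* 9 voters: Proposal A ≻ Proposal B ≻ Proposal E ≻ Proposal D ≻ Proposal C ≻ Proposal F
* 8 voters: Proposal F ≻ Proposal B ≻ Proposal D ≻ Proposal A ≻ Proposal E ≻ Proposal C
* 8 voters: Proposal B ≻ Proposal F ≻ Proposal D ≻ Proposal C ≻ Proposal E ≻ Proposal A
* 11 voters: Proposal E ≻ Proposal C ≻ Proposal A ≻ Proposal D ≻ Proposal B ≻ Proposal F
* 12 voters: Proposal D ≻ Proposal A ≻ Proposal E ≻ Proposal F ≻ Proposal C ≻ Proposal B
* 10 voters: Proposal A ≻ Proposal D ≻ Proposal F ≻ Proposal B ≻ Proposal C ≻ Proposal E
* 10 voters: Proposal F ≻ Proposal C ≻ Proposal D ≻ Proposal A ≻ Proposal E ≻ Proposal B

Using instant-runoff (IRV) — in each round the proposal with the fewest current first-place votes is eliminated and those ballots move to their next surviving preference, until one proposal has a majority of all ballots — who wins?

Round 1: Proposal A 19, Proposal B 8, Proposal C 0, Proposal D 12, Proposal E 11, Proposal F 26. Proposal C eliminated.
Round 2: Proposal A 19, Proposal B 8, Proposal D 12, Proposal E 11, Proposal F 26. Proposal B eliminated.
Round 3: Proposal A 19, Proposal D 12, Proposal E 11, Proposal F 34. Proposal E eliminated.
Round 4: Proposal A 30, Proposal D 12, Proposal F 34. Proposal D eliminated.
Round 5: Proposal A 42, Proposal F 34. Proposal A has a majority (≥39).

Proposal A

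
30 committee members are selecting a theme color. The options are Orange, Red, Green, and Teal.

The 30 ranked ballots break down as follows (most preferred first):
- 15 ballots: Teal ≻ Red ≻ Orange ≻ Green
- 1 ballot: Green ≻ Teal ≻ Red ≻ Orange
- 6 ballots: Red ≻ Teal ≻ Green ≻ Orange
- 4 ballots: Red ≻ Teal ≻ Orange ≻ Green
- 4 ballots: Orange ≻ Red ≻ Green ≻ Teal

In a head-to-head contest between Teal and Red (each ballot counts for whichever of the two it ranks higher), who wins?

Teal is ranked above Red on 16 ballots; Red above Teal on 14.

Teal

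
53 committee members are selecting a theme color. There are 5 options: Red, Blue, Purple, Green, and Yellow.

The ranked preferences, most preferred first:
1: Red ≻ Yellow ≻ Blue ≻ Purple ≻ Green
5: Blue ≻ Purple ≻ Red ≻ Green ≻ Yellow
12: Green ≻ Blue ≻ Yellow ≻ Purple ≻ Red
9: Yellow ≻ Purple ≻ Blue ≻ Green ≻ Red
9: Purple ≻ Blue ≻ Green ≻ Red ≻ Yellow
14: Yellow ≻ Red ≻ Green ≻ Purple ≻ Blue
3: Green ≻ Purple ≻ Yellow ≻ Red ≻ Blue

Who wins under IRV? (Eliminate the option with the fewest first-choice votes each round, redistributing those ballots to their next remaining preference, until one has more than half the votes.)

Round 1: Red 1, Blue 5, Purple 9, Green 15, Yellow 23. Red eliminated.
Round 2: Blue 5, Purple 9, Green 15, Yellow 24. Blue eliminated.
Round 3: Purple 14, Green 15, Yellow 24. Purple eliminated.
Round 4: Green 29, Yellow 24. Green has a majority (≥27).

Green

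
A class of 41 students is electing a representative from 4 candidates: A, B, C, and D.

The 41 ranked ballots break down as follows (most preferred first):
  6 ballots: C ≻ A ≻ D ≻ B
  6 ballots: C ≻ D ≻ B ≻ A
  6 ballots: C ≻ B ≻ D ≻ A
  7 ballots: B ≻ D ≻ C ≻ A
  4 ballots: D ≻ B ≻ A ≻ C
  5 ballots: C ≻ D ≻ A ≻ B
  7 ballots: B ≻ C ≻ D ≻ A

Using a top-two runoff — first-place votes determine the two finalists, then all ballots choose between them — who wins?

C

Round 1 first-place votes: A 0, B 14, C 23, D 4. C and B advance.
Runoff: C is ranked above B on 23 ballots, B above C on 18.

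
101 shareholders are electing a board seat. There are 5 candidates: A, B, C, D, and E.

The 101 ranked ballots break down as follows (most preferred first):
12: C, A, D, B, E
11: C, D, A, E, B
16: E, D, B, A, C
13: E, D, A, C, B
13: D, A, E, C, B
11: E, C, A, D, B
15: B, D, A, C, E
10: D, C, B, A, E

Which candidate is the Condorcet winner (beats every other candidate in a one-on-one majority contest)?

D vs A: 78–23
D vs B: 86–15
D vs C: 67–34
D vs E: 61–40
D beats every other candidate.

D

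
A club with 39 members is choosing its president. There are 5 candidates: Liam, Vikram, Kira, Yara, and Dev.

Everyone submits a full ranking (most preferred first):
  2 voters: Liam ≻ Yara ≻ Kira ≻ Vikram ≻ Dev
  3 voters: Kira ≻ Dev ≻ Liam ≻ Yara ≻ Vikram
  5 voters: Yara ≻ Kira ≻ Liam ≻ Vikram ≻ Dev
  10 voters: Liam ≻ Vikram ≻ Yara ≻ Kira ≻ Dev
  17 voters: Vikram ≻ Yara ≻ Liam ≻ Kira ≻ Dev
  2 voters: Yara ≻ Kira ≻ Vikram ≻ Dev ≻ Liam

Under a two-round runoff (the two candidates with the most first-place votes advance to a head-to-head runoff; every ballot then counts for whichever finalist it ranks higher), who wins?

Round 1 first-place votes: Liam 12, Vikram 17, Kira 3, Yara 7, Dev 0. Vikram and Liam advance.
Runoff: Vikram is ranked above Liam on 19 ballots, Liam above Vikram on 20.

Liam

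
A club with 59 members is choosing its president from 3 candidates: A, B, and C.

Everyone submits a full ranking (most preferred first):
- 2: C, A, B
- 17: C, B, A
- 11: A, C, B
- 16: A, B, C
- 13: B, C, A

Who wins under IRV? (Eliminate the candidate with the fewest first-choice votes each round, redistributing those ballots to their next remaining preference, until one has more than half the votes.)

C

Round 1: A 27, B 13, C 19. B eliminated.
Round 2: A 27, C 32. C has a majority (≥30).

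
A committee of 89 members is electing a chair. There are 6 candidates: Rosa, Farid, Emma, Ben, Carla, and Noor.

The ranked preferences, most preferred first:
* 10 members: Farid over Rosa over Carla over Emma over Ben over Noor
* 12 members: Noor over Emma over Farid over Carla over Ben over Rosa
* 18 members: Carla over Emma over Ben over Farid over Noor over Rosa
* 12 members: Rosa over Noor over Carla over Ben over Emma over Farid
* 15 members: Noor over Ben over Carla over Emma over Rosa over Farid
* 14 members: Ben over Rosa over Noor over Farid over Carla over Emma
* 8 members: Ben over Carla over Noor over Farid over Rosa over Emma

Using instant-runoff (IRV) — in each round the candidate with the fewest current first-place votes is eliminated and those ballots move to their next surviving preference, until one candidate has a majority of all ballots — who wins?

Round 1: Rosa 12, Farid 10, Emma 0, Ben 22, Carla 18, Noor 27. Emma eliminated.
Round 2: Rosa 12, Farid 10, Ben 22, Carla 18, Noor 27. Farid eliminated.
Round 3: Rosa 22, Ben 22, Carla 18, Noor 27. Carla eliminated.
Round 4: Rosa 22, Ben 40, Noor 27. Rosa eliminated.
Round 5: Ben 50, Noor 39. Ben has a majority (≥45).

Ben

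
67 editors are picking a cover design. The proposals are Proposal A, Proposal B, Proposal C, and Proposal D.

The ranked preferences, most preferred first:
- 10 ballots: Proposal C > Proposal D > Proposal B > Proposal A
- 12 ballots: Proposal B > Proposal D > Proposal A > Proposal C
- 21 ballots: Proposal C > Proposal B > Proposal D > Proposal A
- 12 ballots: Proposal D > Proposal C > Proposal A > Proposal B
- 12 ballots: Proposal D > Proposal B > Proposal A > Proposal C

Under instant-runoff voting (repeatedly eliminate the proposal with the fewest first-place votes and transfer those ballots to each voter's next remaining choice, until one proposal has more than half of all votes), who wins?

Proposal D

Round 1: Proposal A 0, Proposal B 12, Proposal C 31, Proposal D 24. Proposal A eliminated.
Round 2: Proposal B 12, Proposal C 31, Proposal D 24. Proposal B eliminated.
Round 3: Proposal C 31, Proposal D 36. Proposal D has a majority (≥34).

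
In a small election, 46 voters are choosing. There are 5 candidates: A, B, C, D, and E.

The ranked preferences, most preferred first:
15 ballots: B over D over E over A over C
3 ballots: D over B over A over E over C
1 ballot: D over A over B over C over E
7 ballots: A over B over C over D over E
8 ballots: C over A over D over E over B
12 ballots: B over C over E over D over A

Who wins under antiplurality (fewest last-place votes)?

Last-place votes: A 12, B 8, C 18, D 0, E 8.

D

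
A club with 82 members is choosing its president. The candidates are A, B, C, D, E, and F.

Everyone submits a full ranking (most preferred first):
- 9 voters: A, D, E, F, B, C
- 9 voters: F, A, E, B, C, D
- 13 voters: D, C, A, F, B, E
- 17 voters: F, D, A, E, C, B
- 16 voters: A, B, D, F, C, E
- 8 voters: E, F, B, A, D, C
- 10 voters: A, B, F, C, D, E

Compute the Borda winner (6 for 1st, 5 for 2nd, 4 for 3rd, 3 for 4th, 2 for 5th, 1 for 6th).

A: 9×6 + 9×5 + 13×4 + 17×4 + 16×6 + 8×3 + 10×6 = 399
B: 9×2 + 9×3 + 13×2 + 17×1 + 16×5 + 8×4 + 10×5 = 250
C: 9×1 + 9×2 + 13×5 + 17×2 + 16×2 + 8×1 + 10×3 = 196
D: 9×5 + 9×1 + 13×6 + 17×5 + 16×4 + 8×2 + 10×2 = 317
E: 9×4 + 9×4 + 13×1 + 17×3 + 16×1 + 8×6 + 10×1 = 210
F: 9×3 + 9×6 + 13×3 + 17×6 + 16×3 + 8×5 + 10×4 = 350

A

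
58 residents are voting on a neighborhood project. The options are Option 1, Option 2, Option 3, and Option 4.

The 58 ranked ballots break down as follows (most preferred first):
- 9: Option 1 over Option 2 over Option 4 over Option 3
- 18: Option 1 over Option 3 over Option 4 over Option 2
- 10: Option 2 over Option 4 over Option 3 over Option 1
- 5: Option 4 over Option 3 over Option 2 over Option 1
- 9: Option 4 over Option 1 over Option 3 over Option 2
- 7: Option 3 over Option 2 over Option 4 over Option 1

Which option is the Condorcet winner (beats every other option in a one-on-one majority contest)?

Option 4 vs Option 1: 31–27
Option 4 vs Option 2: 32–26
Option 4 vs Option 3: 33–25
Option 4 beats every other option.

Option 4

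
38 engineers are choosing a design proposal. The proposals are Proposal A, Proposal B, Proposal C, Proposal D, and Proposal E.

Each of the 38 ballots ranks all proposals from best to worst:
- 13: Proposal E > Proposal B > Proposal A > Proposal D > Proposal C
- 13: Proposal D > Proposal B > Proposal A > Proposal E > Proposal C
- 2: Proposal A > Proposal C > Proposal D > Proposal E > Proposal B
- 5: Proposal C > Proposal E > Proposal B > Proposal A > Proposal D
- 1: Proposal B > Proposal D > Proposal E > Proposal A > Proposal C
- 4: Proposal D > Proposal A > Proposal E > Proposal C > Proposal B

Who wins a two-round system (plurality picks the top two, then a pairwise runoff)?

Round 1 first-place votes: Proposal A 2, Proposal B 1, Proposal C 5, Proposal D 17, Proposal E 13. Proposal D and Proposal E advance.
Runoff: Proposal D is ranked above Proposal E on 20 ballots, Proposal E above Proposal D on 18.

Proposal D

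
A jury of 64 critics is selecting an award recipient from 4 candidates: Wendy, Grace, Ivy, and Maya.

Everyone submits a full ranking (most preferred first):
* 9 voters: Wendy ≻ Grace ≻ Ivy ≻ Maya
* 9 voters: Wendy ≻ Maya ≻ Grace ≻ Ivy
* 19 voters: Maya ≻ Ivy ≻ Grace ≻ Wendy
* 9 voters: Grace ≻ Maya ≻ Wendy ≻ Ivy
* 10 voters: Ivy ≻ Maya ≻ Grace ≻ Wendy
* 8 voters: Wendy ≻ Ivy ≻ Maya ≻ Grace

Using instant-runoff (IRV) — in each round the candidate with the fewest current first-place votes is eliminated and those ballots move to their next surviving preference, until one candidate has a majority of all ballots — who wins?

Maya

Round 1: Wendy 26, Grace 9, Ivy 10, Maya 19. Grace eliminated.
Round 2: Wendy 26, Ivy 10, Maya 28. Ivy eliminated.
Round 3: Wendy 26, Maya 38. Maya has a majority (≥33).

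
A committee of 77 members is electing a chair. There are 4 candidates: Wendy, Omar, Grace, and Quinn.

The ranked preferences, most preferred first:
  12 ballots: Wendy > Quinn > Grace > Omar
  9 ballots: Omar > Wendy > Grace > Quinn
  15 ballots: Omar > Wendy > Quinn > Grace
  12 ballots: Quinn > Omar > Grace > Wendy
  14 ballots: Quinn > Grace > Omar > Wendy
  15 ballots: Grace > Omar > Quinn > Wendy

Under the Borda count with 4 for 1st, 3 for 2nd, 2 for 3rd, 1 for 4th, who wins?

Omar

Wendy: 12×4 + 9×3 + 15×3 + 12×1 + 14×1 + 15×1 = 161
Omar: 12×1 + 9×4 + 15×4 + 12×3 + 14×2 + 15×3 = 217
Grace: 12×2 + 9×2 + 15×1 + 12×2 + 14×3 + 15×4 = 183
Quinn: 12×3 + 9×1 + 15×2 + 12×4 + 14×4 + 15×2 = 209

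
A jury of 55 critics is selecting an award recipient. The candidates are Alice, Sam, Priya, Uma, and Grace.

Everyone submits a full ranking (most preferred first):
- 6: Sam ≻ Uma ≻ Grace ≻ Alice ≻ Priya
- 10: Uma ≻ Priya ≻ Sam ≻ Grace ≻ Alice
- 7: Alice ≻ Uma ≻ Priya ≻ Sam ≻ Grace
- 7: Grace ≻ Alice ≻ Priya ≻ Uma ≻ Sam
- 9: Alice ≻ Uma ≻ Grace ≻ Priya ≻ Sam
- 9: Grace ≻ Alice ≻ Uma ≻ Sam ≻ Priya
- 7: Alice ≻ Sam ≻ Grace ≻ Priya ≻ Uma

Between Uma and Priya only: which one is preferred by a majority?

Uma is ranked above Priya on 41 ballots; Priya above Uma on 14.

Uma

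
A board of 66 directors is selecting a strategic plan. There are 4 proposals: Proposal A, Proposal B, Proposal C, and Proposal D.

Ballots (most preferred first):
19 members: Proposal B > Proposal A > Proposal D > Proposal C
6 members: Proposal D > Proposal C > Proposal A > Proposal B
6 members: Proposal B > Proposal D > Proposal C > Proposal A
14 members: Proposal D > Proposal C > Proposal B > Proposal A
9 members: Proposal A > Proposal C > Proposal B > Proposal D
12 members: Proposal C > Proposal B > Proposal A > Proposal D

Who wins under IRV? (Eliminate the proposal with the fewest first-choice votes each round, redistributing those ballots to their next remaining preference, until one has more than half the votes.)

Round 1: Proposal A 9, Proposal B 25, Proposal C 12, Proposal D 20. Proposal A eliminated.
Round 2: Proposal B 25, Proposal C 21, Proposal D 20. Proposal D eliminated.
Round 3: Proposal B 25, Proposal C 41. Proposal C has a majority (≥34).

Proposal C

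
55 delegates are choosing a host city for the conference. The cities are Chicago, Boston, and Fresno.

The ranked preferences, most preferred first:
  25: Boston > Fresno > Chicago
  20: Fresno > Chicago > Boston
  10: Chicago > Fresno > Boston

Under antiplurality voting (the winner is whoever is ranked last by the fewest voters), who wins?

Fresno

Last-place votes: Chicago 25, Boston 30, Fresno 0.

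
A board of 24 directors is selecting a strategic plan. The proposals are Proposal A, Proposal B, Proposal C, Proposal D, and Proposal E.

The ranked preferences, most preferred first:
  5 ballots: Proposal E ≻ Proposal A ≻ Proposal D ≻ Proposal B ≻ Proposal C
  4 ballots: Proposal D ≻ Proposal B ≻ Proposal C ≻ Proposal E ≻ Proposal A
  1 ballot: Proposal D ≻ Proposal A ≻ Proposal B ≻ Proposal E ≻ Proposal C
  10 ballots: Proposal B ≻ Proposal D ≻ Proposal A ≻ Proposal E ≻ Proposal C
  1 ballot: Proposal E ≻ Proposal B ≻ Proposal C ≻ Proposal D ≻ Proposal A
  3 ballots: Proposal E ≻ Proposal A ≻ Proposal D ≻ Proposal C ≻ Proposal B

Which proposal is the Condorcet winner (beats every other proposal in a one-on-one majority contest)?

Proposal D vs Proposal A: 16–8
Proposal D vs Proposal B: 13–11
Proposal D vs Proposal C: 23–1
Proposal D vs Proposal E: 15–9
Proposal D beats every other proposal.

Proposal D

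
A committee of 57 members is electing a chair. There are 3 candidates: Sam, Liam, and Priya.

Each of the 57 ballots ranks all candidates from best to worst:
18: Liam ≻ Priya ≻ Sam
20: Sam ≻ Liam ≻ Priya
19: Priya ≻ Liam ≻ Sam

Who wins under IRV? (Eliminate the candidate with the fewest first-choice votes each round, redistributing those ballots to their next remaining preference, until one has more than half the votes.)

Round 1: Sam 20, Liam 18, Priya 19. Liam eliminated.
Round 2: Sam 20, Priya 37. Priya has a majority (≥29).

Priya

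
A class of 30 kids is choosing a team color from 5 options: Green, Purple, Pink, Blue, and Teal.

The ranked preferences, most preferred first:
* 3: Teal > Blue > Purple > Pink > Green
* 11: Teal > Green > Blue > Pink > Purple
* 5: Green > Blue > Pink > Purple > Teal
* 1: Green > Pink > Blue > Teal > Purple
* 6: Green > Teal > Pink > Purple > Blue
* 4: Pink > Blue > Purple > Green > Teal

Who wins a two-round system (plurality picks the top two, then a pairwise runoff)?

Green

Round 1 first-place votes: Green 12, Purple 0, Pink 4, Blue 0, Teal 14. Teal and Green advance.
Runoff: Teal is ranked above Green on 14 ballots, Green above Teal on 16.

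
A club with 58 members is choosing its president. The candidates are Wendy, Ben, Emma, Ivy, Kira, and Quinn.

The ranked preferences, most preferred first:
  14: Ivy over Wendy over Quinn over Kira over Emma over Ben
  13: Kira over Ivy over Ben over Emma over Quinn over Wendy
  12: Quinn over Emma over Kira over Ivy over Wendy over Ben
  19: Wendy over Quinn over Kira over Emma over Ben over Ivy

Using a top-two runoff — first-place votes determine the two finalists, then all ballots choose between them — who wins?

Ivy

Round 1 first-place votes: Wendy 19, Ben 0, Emma 0, Ivy 14, Kira 13, Quinn 12. Wendy and Ivy advance.
Runoff: Wendy is ranked above Ivy on 19 ballots, Ivy above Wendy on 39.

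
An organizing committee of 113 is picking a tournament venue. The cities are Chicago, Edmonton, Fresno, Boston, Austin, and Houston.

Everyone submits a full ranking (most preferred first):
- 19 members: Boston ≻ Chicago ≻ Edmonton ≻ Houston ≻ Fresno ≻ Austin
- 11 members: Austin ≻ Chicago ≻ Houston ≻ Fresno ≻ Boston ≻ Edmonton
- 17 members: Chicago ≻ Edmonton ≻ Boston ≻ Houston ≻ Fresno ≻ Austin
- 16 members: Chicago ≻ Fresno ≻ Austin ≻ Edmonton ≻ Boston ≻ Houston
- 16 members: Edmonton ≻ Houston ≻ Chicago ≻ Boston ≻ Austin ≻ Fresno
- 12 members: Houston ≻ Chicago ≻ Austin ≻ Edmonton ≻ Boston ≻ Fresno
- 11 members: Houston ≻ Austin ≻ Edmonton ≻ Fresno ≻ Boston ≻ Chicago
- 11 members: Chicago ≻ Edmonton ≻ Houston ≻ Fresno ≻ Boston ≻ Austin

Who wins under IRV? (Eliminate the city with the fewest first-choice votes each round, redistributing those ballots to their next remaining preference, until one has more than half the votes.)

Round 1: Chicago 44, Edmonton 16, Fresno 0, Boston 19, Austin 11, Houston 23. Fresno eliminated.
Round 2: Chicago 44, Edmonton 16, Boston 19, Austin 11, Houston 23. Austin eliminated.
Round 3: Chicago 55, Edmonton 16, Boston 19, Houston 23. Edmonton eliminated.
Round 4: Chicago 55, Boston 19, Houston 39. Boston eliminated.
Round 5: Chicago 74, Houston 39. Chicago has a majority (≥57).

Chicago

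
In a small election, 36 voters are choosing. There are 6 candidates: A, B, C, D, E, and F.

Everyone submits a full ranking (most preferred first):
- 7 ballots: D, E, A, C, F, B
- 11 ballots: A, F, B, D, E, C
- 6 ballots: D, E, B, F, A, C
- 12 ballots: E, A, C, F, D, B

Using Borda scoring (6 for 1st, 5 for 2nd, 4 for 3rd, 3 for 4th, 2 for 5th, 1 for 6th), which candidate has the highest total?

A: 7×4 + 11×6 + 6×2 + 12×5 = 166
B: 7×1 + 11×4 + 6×4 + 12×1 = 87
C: 7×3 + 11×1 + 6×1 + 12×4 = 86
D: 7×6 + 11×3 + 6×6 + 12×2 = 135
E: 7×5 + 11×2 + 6×5 + 12×6 = 159
F: 7×2 + 11×5 + 6×3 + 12×3 = 123

A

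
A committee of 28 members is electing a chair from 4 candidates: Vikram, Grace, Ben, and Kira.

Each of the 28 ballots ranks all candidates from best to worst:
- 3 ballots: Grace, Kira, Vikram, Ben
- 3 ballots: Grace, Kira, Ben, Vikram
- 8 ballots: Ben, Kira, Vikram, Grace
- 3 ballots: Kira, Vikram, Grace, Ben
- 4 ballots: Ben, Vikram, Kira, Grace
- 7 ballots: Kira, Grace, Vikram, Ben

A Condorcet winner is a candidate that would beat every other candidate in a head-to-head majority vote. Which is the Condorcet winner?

Kira vs Vikram: 24–4
Kira vs Grace: 22–6
Kira vs Ben: 16–12
Kira beats every other candidate.

Kira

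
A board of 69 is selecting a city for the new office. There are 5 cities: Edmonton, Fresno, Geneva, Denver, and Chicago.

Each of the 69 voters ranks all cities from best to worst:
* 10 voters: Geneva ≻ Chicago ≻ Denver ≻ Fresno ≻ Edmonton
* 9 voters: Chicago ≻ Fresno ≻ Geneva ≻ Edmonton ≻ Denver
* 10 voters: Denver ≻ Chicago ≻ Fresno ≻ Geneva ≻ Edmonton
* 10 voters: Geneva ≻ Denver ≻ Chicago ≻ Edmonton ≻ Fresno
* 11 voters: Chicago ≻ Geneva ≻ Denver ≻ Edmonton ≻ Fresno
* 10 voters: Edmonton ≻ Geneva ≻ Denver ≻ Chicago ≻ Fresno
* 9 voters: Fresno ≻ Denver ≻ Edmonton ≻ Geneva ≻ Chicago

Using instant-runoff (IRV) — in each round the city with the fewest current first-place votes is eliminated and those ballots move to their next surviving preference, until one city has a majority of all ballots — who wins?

Round 1: Edmonton 10, Fresno 9, Geneva 20, Denver 10, Chicago 20. Fresno eliminated.
Round 2: Edmonton 10, Geneva 20, Denver 19, Chicago 20. Edmonton eliminated.
Round 3: Geneva 30, Denver 19, Chicago 20. Denver eliminated.
Round 4: Geneva 39, Chicago 30. Geneva has a majority (≥35).

Geneva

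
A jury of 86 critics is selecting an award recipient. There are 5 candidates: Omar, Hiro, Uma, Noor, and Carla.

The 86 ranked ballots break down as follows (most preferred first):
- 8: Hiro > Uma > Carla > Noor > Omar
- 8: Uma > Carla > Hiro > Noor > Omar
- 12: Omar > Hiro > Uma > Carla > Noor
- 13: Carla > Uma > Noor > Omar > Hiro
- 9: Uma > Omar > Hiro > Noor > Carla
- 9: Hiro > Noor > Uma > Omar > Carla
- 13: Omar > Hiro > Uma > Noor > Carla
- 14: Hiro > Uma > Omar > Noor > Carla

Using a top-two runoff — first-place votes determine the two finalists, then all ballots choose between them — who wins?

Omar

Round 1 first-place votes: Omar 25, Hiro 31, Uma 17, Noor 0, Carla 13. Hiro and Omar advance.
Runoff: Hiro is ranked above Omar on 39 ballots, Omar above Hiro on 47.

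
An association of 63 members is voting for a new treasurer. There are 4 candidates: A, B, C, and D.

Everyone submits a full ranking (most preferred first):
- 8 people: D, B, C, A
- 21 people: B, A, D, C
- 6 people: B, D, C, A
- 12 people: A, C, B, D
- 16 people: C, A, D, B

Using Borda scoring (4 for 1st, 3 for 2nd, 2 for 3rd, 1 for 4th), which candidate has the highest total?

A: 8×1 + 21×3 + 6×1 + 12×4 + 16×3 = 173
B: 8×3 + 21×4 + 6×4 + 12×2 + 16×1 = 172
C: 8×2 + 21×1 + 6×2 + 12×3 + 16×4 = 149
D: 8×4 + 21×2 + 6×3 + 12×1 + 16×2 = 136

A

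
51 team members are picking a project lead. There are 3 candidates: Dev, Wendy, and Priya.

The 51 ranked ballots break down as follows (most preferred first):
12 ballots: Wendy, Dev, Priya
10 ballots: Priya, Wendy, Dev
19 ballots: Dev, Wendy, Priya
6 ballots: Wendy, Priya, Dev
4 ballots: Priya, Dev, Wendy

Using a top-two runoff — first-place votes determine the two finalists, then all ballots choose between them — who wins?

Wendy

Round 1 first-place votes: Dev 19, Wendy 18, Priya 14. Dev and Wendy advance.
Runoff: Dev is ranked above Wendy on 23 ballots, Wendy above Dev on 28.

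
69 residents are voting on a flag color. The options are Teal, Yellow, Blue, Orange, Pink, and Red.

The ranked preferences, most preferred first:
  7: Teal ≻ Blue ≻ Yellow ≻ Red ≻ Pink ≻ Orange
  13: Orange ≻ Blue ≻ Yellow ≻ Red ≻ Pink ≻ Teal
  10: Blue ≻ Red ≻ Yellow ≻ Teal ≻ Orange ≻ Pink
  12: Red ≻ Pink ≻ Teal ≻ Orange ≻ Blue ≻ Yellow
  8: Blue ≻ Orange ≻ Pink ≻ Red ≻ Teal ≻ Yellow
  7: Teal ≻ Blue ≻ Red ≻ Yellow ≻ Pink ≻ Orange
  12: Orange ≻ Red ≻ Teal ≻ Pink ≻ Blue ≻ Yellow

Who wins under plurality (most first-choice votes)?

Orange

First-place votes: Teal 14, Yellow 0, Blue 18, Orange 25, Pink 0, Red 12.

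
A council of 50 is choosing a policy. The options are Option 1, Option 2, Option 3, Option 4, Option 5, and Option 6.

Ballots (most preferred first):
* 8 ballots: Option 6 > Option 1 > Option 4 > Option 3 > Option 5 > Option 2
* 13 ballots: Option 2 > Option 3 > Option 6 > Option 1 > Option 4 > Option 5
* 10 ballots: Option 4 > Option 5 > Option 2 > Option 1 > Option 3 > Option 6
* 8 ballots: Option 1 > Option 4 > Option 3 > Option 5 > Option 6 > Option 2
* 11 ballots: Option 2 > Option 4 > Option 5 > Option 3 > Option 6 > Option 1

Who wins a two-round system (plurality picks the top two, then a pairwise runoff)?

Option 4

Round 1 first-place votes: Option 1 8, Option 2 24, Option 3 0, Option 4 10, Option 5 0, Option 6 8. Option 2 and Option 4 advance.
Runoff: Option 2 is ranked above Option 4 on 24 ballots, Option 4 above Option 2 on 26.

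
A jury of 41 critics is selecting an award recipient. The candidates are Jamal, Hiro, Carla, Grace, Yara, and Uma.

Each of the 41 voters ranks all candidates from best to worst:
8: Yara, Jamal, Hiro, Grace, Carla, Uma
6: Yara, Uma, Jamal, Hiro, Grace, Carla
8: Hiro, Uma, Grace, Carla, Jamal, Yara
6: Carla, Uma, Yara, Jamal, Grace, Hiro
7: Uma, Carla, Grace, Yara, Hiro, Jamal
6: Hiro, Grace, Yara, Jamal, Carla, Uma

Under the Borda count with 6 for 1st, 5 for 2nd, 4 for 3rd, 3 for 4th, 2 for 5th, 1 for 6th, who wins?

Jamal: 8×5 + 6×4 + 8×2 + 6×3 + 7×1 + 6×3 = 123
Hiro: 8×4 + 6×3 + 8×6 + 6×1 + 7×2 + 6×6 = 154
Carla: 8×2 + 6×1 + 8×3 + 6×6 + 7×5 + 6×2 = 129
Grace: 8×3 + 6×2 + 8×4 + 6×2 + 7×4 + 6×5 = 138
Yara: 8×6 + 6×6 + 8×1 + 6×4 + 7×3 + 6×4 = 161
Uma: 8×1 + 6×5 + 8×5 + 6×5 + 7×6 + 6×1 = 156

Yara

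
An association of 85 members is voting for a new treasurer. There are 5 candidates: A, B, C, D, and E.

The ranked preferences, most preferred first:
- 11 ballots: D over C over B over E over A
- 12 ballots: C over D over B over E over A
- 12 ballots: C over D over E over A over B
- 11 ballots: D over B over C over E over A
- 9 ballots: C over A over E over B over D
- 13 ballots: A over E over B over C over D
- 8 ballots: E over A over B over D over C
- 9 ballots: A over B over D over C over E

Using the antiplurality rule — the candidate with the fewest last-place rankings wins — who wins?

Last-place votes: A 34, B 12, C 8, D 22, E 9.

C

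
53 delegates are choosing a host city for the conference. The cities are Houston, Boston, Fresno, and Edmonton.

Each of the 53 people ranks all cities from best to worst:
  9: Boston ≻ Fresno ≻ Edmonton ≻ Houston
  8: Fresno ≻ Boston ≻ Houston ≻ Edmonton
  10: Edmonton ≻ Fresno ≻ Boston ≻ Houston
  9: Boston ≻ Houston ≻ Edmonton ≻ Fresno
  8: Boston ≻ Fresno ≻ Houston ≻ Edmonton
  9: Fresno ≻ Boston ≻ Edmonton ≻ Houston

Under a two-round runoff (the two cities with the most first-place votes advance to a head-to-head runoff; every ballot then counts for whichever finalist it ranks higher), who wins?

Round 1 first-place votes: Houston 0, Boston 26, Fresno 17, Edmonton 10. Boston and Fresno advance.
Runoff: Boston is ranked above Fresno on 26 ballots, Fresno above Boston on 27.

Fresno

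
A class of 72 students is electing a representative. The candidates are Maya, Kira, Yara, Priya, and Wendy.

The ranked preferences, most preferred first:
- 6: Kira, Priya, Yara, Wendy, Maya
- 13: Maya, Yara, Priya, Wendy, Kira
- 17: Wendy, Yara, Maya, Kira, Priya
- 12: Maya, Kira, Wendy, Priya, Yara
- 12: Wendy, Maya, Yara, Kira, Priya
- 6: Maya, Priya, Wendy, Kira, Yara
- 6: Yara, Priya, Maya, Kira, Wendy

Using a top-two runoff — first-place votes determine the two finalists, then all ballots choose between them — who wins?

Maya

Round 1 first-place votes: Maya 31, Kira 6, Yara 6, Priya 0, Wendy 29. Maya and Wendy advance.
Runoff: Maya is ranked above Wendy on 37 ballots, Wendy above Maya on 35.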